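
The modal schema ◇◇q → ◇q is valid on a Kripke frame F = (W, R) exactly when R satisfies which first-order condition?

transitivity: ∀x ∀y ∀z (Rxy ∧ Ryz → Rxz)

This is a form of the 4 axiom.
Its frame correspondent is transitivity — ∀x ∀y ∀z (Rxy ∧ Ryz → Rxz).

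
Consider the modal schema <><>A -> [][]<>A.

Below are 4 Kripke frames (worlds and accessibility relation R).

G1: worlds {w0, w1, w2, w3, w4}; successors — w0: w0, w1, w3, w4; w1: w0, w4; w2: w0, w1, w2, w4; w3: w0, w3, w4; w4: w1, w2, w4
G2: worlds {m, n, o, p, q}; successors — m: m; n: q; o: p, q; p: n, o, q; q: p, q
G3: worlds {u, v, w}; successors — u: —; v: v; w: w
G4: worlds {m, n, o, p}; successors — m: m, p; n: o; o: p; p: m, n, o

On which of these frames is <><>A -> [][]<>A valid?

G3

The schema corresponds to a generalized confluence (Geach) condition: forall x forall y forall z ((x R^2 y & x R^2 z) -> exists w (y = w & zRw)).
G1: fails — w0R²w0, w0R²w4 but no w with w0=w and w4Rw.
G2: fails — nR²p, nR²p but no w with p=w and pRw.
G3: holds.
G4: fails — mR²m, mR²n but no w with m=w and nRw.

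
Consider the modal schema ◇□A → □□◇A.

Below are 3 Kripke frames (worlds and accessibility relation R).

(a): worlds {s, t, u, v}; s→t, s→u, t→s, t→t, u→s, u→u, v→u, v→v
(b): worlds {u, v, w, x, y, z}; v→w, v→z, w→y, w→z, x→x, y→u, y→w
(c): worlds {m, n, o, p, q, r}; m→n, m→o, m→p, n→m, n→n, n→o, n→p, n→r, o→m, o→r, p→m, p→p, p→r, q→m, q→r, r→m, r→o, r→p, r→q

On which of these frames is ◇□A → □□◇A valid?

(a)

This is the axiom for a generalized confluence (Geach) condition; its first-order frame correspondent is ∀x ∀y ∀z ((xRy ∧ xR²z) → ∃w (yRw ∧ zRw)).
(a): satisfies the condition.
(b): fails — vRw, vR²y but no t with wRt and yRt.
(c): fails — mRo, mR²m but no w with oRw and mRw.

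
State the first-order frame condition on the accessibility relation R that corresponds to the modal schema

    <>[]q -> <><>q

This is a Sahlqvist (Geach-type) schema ◇^1□^1q → □^0◇^2q.
Minimal-valuation argument: fix x; take any y with xR^1y and any z with xR^0z. Set V(q) to the set of worlds R-reachable from y in exactly 1 step. Then □^1q holds at y, so the antecedent holds at x; validity forces ◇^2q at z, giving a w with zR^2w and yR^1w.
First-order correspondent: forall x forall y (xRy -> exists w (yRw & x R^2 w)).

forall x forall y (xRy -> exists w (yRw & x R^2 w))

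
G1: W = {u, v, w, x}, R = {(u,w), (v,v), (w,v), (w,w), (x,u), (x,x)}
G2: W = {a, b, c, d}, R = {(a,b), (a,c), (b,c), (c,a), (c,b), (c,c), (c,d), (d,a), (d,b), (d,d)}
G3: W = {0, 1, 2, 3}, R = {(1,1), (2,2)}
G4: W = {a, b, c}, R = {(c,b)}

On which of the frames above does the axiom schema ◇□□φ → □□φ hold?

G2, G3, G4

This is the axiom for a generalized confluence (Geach) condition; its first-order frame correspondent is ∀x ∀y ∀z ((xRy ∧ xR²z) → ∃w (yR²w ∧ z = w)).
G1: fails — wRv, wR²w but no t with vR²t and w=t.
G2: condition met.
G3: condition met.
G4: condition met.
Valid on: G2, G3, G4.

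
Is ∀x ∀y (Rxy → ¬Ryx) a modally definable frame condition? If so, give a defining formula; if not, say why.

Not modally definable

Modal frame validity is preserved under surjective bounded morphisms.
The 3-cycle (worlds s,t,u with s→t→u→s) is asymmetric. Mapping every world to a single reflexive point • is a surjective bounded morphism, and the reflexive point is not asymmetric (R•• but asymmetry requires ¬R••).
So the class is not modally definable.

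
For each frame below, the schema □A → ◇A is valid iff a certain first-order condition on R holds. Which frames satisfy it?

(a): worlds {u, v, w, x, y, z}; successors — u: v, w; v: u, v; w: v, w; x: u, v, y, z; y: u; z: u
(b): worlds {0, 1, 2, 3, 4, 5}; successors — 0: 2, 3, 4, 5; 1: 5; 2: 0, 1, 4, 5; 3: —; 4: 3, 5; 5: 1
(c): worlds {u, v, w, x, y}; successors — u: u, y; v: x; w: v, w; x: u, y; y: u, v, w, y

(a), (c)

The schema corresponds to seriality: ∀x ∃y Rxy.
(a): holds.
(b): fails — world 3 has no successor.
(c): holds.
Valid on: (a), (c).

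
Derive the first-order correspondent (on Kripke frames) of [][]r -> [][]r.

forall x forall z (x R^2 z -> exists w (x R^2 w & z = w))

This is a Sahlqvist (Geach-type) schema ◇^0□^2r → □^2◇^0r.
Minimal-valuation argument: fix x; take any y with xR^0y and any z with xR^2z. Set V(r) to the set of worlds R-reachable from y in exactly 2 steps. Then □^2r holds at y, so the antecedent holds at x; validity forces ◇^0r at z, giving a w with zR^0w and yR^2w.
First-order correspondent: forall x forall z (x R^2 z -> exists w (x R^2 w & z = w)).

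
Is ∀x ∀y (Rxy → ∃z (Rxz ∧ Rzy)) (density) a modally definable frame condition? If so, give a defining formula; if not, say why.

Definable; □□q → □q defines it

This is a Sahlqvist condition; the C4 axiom □□q → □q defines it.
Suppose □□q→□q is valid. Take Rxy and set V(q)={w : xR²w}. Then □□q at x, so □q at x, so q at y, i.e. ∃z(Rxz∧Rzy).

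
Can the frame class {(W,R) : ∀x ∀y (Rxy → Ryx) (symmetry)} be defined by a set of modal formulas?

Yes — defined by r → □◇r

Yes: it is symmetry, defined by the B schema r → □◇r.
Suppose r→□◇r is valid. Take Rxy and set V(r)={x}. Then r at x, so □◇r at x, so ◇r at y, so some z with Ryz has r; z=x, i.e. Ryx.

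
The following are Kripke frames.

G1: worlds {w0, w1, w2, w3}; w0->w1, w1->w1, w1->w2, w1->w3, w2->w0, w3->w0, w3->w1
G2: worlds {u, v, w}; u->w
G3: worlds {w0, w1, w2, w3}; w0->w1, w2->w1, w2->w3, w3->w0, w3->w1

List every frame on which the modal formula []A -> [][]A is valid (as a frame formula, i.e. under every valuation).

G2

Frame correspondent (Sahlqvist): forall x forall y forall z (Rxy & Ryz -> Rxz) — i.e. transitivity.
G1: fails — Rw1w2 and Rw2w0 but not Rw1w0.
G2: ✓.
G3: fails — Rw2w3 and Rw3w0 but not Rw2w0.
Valid on: G2.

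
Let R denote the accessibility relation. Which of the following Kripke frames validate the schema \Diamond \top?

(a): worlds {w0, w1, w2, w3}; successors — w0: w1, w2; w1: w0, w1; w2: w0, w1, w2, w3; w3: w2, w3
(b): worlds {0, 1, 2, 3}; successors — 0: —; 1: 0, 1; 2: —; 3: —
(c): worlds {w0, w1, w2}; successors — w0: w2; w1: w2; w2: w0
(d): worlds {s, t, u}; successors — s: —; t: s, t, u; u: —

The schema corresponds to seriality: \forall x \exists y Rxy.
(a): satisfies the condition.
(b): fails — world 0 has no successor.
(c): satisfies the condition.
(d): fails — world s has no successor.

(a), (c)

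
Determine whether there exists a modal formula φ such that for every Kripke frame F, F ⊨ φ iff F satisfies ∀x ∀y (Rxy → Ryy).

This is a Sahlqvist condition; the T□ axiom □(□q → q) defines it.

Yes, by □(□q → q)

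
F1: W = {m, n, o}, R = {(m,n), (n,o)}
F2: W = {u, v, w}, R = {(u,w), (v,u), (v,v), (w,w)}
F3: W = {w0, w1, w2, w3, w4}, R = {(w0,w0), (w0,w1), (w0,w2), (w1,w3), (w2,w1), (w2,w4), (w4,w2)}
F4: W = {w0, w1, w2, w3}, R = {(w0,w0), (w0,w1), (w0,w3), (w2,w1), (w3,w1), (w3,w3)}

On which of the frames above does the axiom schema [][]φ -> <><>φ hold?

The schema corresponds to a generalized confluence (Geach) condition: forall x exists w (x R^2 w & x R^2 w).
F1: fails — at n but no w with nR²w and nR²w.
F2: ✓.
F3: fails — at w1 but no w with w1R²w and w1R²w.
F4: fails — at w1 but no w with w1R²w and w1R²w.

F2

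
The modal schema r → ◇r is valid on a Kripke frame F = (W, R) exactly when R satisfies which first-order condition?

This is a form of the T axiom.
It corresponds to reflexivity: ∀x Rxx.

reflexivity: ∀x Rxx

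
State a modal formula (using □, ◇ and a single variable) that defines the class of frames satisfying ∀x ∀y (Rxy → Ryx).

This is symmetry; the standard corresponding axiom is B: ψ → □◇ψ.
Suppose ψ→□◇ψ is valid. Take Rxy and set V(ψ)={x}. Then ψ at x, so □◇ψ at x, so ◇ψ at y, so some z with Ryz has ψ; z=x, i.e. Ryx.

ψ → □◇ψ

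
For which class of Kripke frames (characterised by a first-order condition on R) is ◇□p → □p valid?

The Euclidean property

This is a form of the 5 axiom.
It corresponds to the Euclidean property: ∀x ∀y ∀z (Rxy ∧ Rxz → Ryz).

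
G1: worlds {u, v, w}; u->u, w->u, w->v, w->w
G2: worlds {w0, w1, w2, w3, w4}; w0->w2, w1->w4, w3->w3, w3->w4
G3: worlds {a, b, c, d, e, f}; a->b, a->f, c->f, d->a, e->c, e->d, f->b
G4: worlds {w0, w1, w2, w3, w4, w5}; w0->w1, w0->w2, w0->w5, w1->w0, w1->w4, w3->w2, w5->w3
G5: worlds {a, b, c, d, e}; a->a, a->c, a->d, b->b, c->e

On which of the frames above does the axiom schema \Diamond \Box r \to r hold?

none

The schema corresponds to symmetry: \forall x \forall y (Rxy \to Ryx).
G1: fails — Rwu but not Ruw.
G2: fails — Rw0w2 but not Rw2w0.
G3: fails — Rcf but not Rfc.
G4: fails — Rw3w2 but not Rw2w3.
G5: fails — Rce but not Rec.
Valid on no frame.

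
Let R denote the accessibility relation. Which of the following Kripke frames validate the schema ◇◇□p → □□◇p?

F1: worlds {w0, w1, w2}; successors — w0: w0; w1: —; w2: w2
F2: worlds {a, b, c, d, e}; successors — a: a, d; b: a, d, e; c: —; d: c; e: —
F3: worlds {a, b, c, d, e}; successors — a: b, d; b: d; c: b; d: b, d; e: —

Frame correspondent (Sahlqvist): ∀x ∀y ∀z ((xR²y ∧ xR²z) → ∃w (yRw ∧ zRw)) — i.e. a generalized confluence (Geach) condition.
F1: satisfies the condition.
F2: fails — aR²a, aR²c but no w with aRw and cRw.
F3: satisfies the condition.
Valid on: F1, F3.

F1, F3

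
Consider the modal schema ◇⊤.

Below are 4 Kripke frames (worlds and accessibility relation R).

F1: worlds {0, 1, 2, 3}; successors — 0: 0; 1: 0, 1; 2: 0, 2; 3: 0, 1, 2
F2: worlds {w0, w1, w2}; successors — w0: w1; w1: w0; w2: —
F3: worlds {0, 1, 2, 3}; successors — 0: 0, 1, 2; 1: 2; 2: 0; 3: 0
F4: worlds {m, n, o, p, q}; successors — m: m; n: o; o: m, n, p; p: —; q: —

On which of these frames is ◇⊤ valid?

F1, F3

This is the axiom for seriality; its first-order frame correspondent is ∀x ∃y Rxy.
F1: condition met.
F2: fails — world w2 has no successor.
F3: condition met.
F4: fails — world p has no successor.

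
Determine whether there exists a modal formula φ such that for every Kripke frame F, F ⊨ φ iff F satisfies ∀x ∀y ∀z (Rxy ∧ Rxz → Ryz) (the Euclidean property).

Yes — defined by ◇r → □◇r

This is a Sahlqvist condition; the 5 axiom ◇r → □◇r defines it.
Suppose ◇r→□◇r is valid. Take Rxy, Rxz and set V(r)={y}. Then ◇r at x, so □◇r at x, so ◇r at z, so some w with Rzw has r; w=y, i.e. Rzy. By symmetry of the argument, Ryz.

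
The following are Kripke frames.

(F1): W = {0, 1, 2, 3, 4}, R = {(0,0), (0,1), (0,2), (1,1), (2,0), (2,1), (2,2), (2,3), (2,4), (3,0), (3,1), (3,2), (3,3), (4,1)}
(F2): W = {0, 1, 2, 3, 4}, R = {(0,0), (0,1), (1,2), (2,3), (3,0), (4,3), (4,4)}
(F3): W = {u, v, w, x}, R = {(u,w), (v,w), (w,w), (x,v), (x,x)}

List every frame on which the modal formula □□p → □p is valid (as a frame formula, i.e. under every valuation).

This is the axiom for density; its first-order frame correspondent is ∀x ∀y (Rxy → ∃z (Rxz ∧ Rzy)).
(F1): satisfies the condition.
(F2): fails — R12 but no z with R1z and Rz2.
(F3): satisfies the condition.

(F1), (F3)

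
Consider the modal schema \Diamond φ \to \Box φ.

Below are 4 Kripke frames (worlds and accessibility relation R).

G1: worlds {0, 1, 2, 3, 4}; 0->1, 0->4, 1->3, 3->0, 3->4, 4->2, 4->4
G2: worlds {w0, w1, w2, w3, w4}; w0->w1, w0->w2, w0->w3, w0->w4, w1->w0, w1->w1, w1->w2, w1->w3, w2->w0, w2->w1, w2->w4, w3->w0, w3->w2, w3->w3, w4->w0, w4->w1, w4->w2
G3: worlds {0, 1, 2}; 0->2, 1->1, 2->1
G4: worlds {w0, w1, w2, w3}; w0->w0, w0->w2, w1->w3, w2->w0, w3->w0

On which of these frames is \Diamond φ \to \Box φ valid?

G3

This is the axiom for partial functionality; its first-order frame correspondent is \forall x \forall y \forall z (Rxy \wedge Rxz \to y = z).
G1: fails — 0 sees both 1 and 4.
G2: fails — w0 sees both w1 and w2.
G3: ✓.
G4: fails — w0 sees both w0 and w2.
Valid on: G3.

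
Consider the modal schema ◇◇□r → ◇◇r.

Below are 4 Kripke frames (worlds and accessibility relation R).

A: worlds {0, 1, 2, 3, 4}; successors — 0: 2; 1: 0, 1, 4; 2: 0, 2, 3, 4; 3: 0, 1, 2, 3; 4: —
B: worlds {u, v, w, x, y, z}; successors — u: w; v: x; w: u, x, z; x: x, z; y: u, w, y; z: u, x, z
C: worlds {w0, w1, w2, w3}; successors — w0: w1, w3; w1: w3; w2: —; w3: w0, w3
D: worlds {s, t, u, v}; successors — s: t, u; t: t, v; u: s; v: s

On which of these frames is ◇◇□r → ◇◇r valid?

C

Frame correspondent (Sahlqvist): ∀x ∀y (xR²y → ∃w (yRw ∧ xR²w)) — i.e. a generalized confluence (Geach) condition.
A: fails — 0R²4 but no w with 4Rw and 0R²w.
B: fails — uR²u but no t with uRt and uR²t.
C: holds.
D: fails — uR²u but no w with uRw and uR²w.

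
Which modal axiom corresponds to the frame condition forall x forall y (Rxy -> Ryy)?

□(□r → r)

The condition is shift-reflexivity. The T□ schema □(□r → r) defines it.
Suppose □(□r→r) is valid. Take Rxy and set V(r)={w : Ryw}. Then at y, □r holds; since □(□r→r) at x, □r→r at y, so r at y, i.e. Ryy.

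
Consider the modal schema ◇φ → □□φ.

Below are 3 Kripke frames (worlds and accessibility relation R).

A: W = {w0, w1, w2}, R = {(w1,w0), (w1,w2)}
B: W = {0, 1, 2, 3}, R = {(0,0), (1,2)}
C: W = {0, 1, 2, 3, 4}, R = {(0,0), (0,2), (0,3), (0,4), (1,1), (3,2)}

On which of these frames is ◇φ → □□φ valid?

A, B

This is the axiom for a generalized confluence (Geach) condition; its first-order frame correspondent is ∀x ∀y ∀z ((xRy ∧ xR²z) → ∃w (y = w ∧ z = w)).
A: satisfies the condition.
B: satisfies the condition.
C: fails — 0R0, 0R²2 but 0 ≠ 2.
Valid on: A, B.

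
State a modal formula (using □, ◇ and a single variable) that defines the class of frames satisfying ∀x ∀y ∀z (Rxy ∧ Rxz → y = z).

The condition is partial functionality. The CD schema ◇s → □s defines it.
Suppose ◇s→□s is valid. Take Rxy, Rxz and set V(s)={y}. Then ◇s at x, so □s at x, so s at z, i.e. z=y.

◇s → □s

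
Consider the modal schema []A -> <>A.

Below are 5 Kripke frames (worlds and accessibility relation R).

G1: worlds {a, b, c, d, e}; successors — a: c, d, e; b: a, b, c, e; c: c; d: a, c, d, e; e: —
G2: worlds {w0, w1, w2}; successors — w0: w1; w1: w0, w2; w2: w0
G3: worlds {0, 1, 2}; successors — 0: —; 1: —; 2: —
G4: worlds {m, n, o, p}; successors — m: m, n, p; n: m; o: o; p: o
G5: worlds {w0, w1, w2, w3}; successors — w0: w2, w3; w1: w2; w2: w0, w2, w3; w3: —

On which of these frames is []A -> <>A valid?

G2, G4

Frame correspondent (Sahlqvist): forall x exists y Rxy — i.e. seriality.
G1: fails — world e has no successor.
G2: ✓.
G3: fails — world 0 has no successor.
G4: ✓.
G5: fails — world w3 has no successor.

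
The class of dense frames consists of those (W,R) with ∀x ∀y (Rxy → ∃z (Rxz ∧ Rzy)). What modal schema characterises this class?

A defining formula is □□q → □q (the C4 axiom).
Suppose □□q→□q is valid. Take Rxy and set V(q)={w : xR²w}. Then □□q at x, so □q at x, so q at y, i.e. ∃z(Rxz∧Rzy).

□□q → □q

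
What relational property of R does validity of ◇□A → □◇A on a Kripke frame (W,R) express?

Suppose ◇□A→□◇A is valid. Take Rxy, Rxz and set V(A)={w : Ryw}. Then □A at y so ◇□A at x, so □◇A at x, so ◇A at z, giving w with Rzw and Ryw.
Conversely, any frame satisfying ∀x ∀y ∀z (Rxy ∧ Rxz → ∃w (Ryw ∧ Rzw)) validates the schema.
Frame condition: ∀x ∀y ∀z (Rxy ∧ Rxz → ∃w (Ryw ∧ Rzw)).

convergence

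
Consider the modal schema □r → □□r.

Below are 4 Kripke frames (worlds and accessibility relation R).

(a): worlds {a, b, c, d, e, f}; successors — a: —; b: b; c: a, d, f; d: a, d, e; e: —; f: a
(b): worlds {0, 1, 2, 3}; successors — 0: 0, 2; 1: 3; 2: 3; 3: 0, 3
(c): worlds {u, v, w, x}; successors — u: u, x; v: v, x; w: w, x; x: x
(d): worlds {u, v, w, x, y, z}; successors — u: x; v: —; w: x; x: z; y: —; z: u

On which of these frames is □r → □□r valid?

(c)

This is the axiom for transitivity; its first-order frame correspondent is ∀x ∀y ∀z (Rxy ∧ Ryz → Rxz).
(a): fails — Rcd and Rde but not Rce.
(b): fails — R02 and R23 but not R03.
(c): condition met.
(d): fails — Rzu and Rux but not Rzx.
Valid on: (c).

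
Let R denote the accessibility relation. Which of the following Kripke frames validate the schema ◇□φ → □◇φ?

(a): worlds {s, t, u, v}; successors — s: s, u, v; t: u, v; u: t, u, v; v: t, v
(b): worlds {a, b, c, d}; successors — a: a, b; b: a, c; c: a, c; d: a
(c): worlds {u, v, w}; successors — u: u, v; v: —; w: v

(a), (b)

The schema corresponds to convergence: ∀x ∀y ∀z (Rxy ∧ Rxz → ∃w (Ryw ∧ Rzw)).
(a): condition met.
(b): condition met.
(c): fails — Ruv and Ruv but v and v have no common successor.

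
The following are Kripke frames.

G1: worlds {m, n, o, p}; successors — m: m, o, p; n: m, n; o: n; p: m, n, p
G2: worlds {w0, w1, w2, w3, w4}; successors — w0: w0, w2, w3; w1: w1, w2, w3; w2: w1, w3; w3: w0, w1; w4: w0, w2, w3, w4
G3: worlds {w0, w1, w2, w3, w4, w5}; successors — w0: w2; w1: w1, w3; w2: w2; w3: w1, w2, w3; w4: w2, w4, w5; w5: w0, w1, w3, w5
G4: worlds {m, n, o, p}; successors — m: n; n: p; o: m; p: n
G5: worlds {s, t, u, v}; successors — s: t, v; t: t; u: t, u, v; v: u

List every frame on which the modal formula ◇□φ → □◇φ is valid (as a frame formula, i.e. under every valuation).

This is the axiom for convergence; its first-order frame correspondent is ∀x ∀y ∀z (Rxy ∧ Rxz → ∃w (Ryw ∧ Rzw)).
G1: fails — Rmo and Rmm but o and m have no common successor.
G2: satisfies the condition.
G3: fails — Rw3w1 and Rw3w2 but w1 and w2 have no common successor.
G4: satisfies the condition.
G5: fails — Rsv and Rst but v and t have no common successor.

G2, G4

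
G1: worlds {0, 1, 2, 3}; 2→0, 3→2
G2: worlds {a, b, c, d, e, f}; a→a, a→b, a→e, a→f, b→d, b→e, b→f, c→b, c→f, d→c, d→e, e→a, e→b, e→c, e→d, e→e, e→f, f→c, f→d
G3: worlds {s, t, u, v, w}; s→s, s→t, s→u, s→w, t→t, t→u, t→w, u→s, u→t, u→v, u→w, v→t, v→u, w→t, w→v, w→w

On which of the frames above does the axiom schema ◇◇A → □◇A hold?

This is the axiom for a generalized confluence (Geach) condition; its first-order frame correspondent is ∀x ∀y ∀z ((xR²y ∧ xRz) → ∃w (y = w ∧ zRw)).
G1: ✓.
G2: fails — aR²a, aRb but no w with a=w and bRw.
G3: fails — sR²s, sRt but no w* with s=w* and tRw*.
Valid on: G1.

G1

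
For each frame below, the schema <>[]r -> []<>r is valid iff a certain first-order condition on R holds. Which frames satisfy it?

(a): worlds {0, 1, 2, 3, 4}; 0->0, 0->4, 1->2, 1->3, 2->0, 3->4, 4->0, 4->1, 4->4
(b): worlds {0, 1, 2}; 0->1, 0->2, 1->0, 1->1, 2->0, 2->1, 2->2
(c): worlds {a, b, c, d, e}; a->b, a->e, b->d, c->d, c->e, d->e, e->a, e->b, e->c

(b)

The schema corresponds to convergence: forall x forall y forall z (Rxy & Rxz -> exists w (Ryw & Rzw)).
(a): fails — R12 and R13 but 2 and 3 have no common successor.
(b): condition met.
(c): fails — Rab and Rae but b and e have no common successor.
Valid on: (b).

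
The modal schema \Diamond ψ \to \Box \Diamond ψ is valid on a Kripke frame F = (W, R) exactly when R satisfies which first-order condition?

The Euclidean property

Suppose ◇ψ→□◇ψ is valid. Take Rxy, Rxz and set V(ψ)={y}. Then ◇ψ at x, so □◇ψ at x, so ◇ψ at z, so some w with Rzw has ψ; w=y, i.e. Rzy. By symmetry of the argument, Ryz.
Conversely, on a frame with the Euclidean property the schema holds at every world under every valuation.
So the correspondent is the Euclidean property.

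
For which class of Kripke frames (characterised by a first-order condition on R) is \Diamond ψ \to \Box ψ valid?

Suppose ◇ψ→□ψ is valid. Take Rxy, Rxz and set V(ψ)={y}. Then ◇ψ at x, so □ψ at x, so ψ at z, i.e. z=y.

Partial functionality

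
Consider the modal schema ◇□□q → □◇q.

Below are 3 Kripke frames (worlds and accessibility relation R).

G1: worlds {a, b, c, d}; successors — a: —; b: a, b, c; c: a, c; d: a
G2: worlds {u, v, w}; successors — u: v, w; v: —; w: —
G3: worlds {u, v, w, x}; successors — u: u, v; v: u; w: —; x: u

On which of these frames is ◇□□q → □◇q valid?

The schema corresponds to a generalized confluence (Geach) condition: ∀x ∀y ∀z ((xRy ∧ xRz) → ∃w (yR²w ∧ zRw)).
G1: fails — bRa, bRa but no w with aR²w and aRw.
G2: fails — uRv, uRv but no t with vR²t and vRt.
G3: condition met.

G3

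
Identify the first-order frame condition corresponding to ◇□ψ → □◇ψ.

convergence

This is the .2 axiom.
Its frame correspondent is convergence — ∀x ∀y ∀z (Rxy ∧ Rxz → ∃w (Ryw ∧ Rzw)).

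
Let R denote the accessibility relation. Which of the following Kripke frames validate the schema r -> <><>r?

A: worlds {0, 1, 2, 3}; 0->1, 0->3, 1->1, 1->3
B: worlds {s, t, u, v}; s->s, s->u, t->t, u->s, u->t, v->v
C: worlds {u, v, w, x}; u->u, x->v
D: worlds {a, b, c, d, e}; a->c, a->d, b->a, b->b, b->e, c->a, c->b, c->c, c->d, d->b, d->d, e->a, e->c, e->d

The schema corresponds to a generalized confluence (Geach) condition: forall x exists w (x = w & x R^2 w).
A: fails — at 0 but no w with 0=w and 0R²w.
B: satisfies the condition.
C: fails — at v but no t with v=t and vR²t.
D: fails — at e but no w with e=w and eR²w.
Valid on: B.

B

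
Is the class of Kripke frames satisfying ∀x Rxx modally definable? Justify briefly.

The condition is reflexivity. A defining modal formula is □q → q.
Suppose □q→q is valid. At any x set V(q)={w : Rxw}. Then □q holds at x, so q holds at x, i.e. Rxx.

Yes — defined by □q → q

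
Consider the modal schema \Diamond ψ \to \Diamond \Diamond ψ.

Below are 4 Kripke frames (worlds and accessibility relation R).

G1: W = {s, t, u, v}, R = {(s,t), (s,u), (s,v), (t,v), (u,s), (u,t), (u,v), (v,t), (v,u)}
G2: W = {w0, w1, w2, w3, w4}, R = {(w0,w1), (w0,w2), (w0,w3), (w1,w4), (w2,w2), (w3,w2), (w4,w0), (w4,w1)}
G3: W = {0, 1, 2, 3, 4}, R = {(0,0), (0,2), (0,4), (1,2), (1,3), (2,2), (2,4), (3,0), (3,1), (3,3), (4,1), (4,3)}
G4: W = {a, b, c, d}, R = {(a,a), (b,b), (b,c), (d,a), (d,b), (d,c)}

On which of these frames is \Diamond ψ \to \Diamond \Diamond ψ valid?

The schema corresponds to a generalized confluence (Geach) condition: \forall x \forall y (xRy \to \exists w (y = w \wedge x R^2 w)).
G1: fails — tRv but no w with v=w and tR²w.
G2: fails — w0Rw1 but no w with w1=w and w0R²w.
G3: satisfies the condition.
G4: satisfies the condition.

G3, G4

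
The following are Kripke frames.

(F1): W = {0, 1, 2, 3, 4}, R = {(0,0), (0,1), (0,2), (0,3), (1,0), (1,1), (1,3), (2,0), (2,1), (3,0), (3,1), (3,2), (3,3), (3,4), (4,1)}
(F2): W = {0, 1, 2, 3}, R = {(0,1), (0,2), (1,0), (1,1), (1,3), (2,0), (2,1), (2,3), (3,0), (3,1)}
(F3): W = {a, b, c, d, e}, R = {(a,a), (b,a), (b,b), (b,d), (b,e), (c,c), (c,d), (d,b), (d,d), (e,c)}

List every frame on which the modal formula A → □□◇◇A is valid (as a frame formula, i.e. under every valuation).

This is the axiom for a generalized confluence (Geach) condition; its first-order frame correspondent is ∀x ∀z (xR²z → ∃w (x = w ∧ zR²w)).
(F1): ✓.
(F2): fails — 2R²0 but no w with 2=w and 0R²w.
(F3): fails — bR²a but no w with b=w and aR²w.
Valid on: (F1).

(F1)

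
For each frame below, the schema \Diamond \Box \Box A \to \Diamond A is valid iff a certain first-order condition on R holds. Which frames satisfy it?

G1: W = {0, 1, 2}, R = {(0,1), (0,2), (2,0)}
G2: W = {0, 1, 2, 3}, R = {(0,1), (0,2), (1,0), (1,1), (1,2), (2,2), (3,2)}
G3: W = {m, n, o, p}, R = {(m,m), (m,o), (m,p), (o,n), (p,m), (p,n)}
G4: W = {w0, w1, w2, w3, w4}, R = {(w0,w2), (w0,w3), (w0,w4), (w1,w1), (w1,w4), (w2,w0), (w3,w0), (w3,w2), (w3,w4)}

This is the axiom for a generalized confluence (Geach) condition; its first-order frame correspondent is \forall x \forall y (xRy \to \exists w (y R^2 w \wedge xRw)).
G1: fails — 0R1 but no w with 1R²w and 0Rw.
G2: holds.
G3: fails — mRo but no w with oR²w and mRw.
G4: fails — w0Rw4 but no w with w4R²w and w0Rw.
Valid on: G2.

G2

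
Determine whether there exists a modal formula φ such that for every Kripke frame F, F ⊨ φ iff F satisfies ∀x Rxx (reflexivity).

Yes: it is reflexivity, defined by the T schema □p → p.
Suppose □p→p is valid. At any x set V(p)={w : Rxw}. Then □p holds at x, so p holds at x, i.e. Rxx.

Yes, by □p → p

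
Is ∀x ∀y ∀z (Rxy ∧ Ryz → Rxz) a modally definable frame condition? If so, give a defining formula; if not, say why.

Yes: it is transitivity, defined by the 4 schema □r → □□r.

Yes, by □r → □□r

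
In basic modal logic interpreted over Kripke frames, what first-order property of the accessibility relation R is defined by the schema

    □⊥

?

□⊥ is valid iff no world has any successor (otherwise □⊥ fails at any world with one).

Emptiness of R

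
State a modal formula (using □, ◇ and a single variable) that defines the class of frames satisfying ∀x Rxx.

This is reflexivity; the standard corresponding axiom is T: □r → r.

□r → r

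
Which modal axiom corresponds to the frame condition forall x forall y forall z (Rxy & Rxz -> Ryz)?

The condition is the Euclidean property. The 5 schema ◇q → □◇q defines it.
Suppose ◇q→□◇q is valid. Take Rxy, Rxz and set V(q)={y}. Then ◇q at x, so □◇q at x, so ◇q at z, so some w with Rzw has q; w=y, i.e. Rzy. By symmetry of the argument, Ryz.

◇q → □◇q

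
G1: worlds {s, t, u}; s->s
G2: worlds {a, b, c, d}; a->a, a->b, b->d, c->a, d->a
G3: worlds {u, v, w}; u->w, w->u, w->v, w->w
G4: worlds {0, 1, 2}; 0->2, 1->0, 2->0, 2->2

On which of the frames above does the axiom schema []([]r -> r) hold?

G1

This is the axiom for shift-reflexivity; its first-order frame correspondent is forall x forall y (Rxy -> Ryy).
G1: condition met.
G2: fails — Rab but not Rbb.
G3: fails — Rwu but not Ruu.
G4: fails — R10 but not R00.
Valid on: G1.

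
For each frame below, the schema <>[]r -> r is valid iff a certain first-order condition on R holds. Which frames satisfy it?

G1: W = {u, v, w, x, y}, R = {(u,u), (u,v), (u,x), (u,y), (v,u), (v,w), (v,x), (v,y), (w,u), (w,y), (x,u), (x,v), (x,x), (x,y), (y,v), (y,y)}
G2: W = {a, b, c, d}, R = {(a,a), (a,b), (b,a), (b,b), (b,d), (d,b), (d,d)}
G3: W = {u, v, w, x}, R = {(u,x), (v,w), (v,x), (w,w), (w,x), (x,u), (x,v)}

The schema corresponds to symmetry: forall x forall y (Rxy -> Ryx).
G1: fails — Rwu but not Ruw.
G2: ✓.
G3: fails — Rwx but not Rxw.
Valid on: G2.

G2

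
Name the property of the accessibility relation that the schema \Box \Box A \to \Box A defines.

Density

This schema is the C4 axiom.
Its frame correspondent is density — \forall x \forall y (Rxy \to \exists z (Rxz \wedge Rzy)).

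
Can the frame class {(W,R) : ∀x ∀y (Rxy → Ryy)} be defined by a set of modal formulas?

Definable; □(□r → r) defines it

The condition is shift-reflexivity. A defining modal formula is □(□r → r).
Suppose □(□r→r) is valid. Take Rxy and set V(r)={w : Ryw}. Then at y, □r holds; since □(□r→r) at x, □r→r at y, so r at y, i.e. Ryy.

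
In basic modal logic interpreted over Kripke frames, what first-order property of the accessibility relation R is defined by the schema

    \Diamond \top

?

◇⊤ holds at w iff w has a successor, so frame-validity of ◇⊤ is exactly seriality. Equivalently via □ψ → ◇ψ:
Suppose □ψ→◇ψ is valid. At any x set V(ψ)=W. Then □ψ at x, so ◇ψ at x, so x has a successor.
The converse is a direct semantic check.
Frame condition: \forall x \exists y Rxy.

seriality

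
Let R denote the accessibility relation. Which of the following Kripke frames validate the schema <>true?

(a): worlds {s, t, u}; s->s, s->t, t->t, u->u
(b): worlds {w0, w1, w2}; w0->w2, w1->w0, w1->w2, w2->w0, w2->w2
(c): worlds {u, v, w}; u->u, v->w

(a), (b)

The schema corresponds to seriality: forall x exists y Rxy.
(a): ✓.
(b): ✓.
(c): fails — world w has no successor.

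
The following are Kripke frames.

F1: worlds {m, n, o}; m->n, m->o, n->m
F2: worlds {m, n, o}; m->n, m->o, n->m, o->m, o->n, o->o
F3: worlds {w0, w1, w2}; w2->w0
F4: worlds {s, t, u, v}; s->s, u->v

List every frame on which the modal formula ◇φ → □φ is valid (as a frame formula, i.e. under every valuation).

F3, F4

The schema corresponds to partial functionality: ∀x ∀y ∀z (Rxy ∧ Rxz → y = z).
F1: fails — m sees both n and o.
F2: fails — m sees both n and o.
F3: satisfies the condition.
F4: satisfies the condition.
Valid on: F3, F4.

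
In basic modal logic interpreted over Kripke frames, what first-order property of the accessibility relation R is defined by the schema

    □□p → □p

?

This schema is the C4 axiom.
Its frame correspondent is density — ∀x ∀y (Rxy → ∃z (Rxz ∧ Rzy)).

density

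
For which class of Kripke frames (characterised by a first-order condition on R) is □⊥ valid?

emptiness of R

This is the Ver axiom.
Its frame correspondent is emptiness of R — ∀x ∀y ¬Rxy.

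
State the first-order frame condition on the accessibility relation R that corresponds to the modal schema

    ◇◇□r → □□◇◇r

∀x ∀y ∀z ((xR²y ∧ xR²z) → ∃w (yRw ∧ zR²w))

This is a Sahlqvist (Geach-type) schema ◇^2□^1r → □^2◇^2r.
Minimal-valuation argument: fix x; take any y with xR^2y and any z with xR^2z. Set V(r) to the set of worlds R-reachable from y in exactly 1 step. Then □^1r holds at y, so the antecedent holds at x; validity forces ◇^2r at z, giving a w with zR^2w and yR^1w.
First-order correspondent: ∀x ∀y ∀z ((xR²y ∧ xR²z) → ∃w (yRw ∧ zR²w)).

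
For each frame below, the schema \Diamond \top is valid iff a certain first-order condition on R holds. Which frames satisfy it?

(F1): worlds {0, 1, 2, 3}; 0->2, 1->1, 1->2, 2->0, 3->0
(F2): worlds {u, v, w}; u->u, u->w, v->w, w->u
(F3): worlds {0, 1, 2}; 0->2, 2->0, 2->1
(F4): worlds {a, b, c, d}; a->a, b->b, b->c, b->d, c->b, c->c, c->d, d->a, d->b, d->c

Frame correspondent (Sahlqvist): \forall x \exists y Rxy — i.e. seriality.
(F1): condition met.
(F2): condition met.
(F3): fails — world 1 has no successor.
(F4): condition met.

(F1), (F2), (F4)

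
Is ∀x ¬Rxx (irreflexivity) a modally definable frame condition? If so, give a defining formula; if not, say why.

No — not modally definable

Modal frame validity is preserved under surjective bounded morphisms.
The 2-cycle (worlds a,b with a→b→a) is irreflexive, and the map sending every world to a single reflexive point • is a surjective bounded morphism (forth: every edge maps to (•,•); back: every world has a successor). So any modal formula valid on the 2-cycle is also valid on the reflexive point, which is not irreflexive.
So no modal formula (or set of formulas) defines exactly the irreflexive frames.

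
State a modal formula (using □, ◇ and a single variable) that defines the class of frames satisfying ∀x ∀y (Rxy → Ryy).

□(□s → s)

A defining formula is □(□s → s) (the T□ axiom).
Suppose □(□s→s) is valid. Take Rxy and set V(s)={w : Ryw}. Then at y, □s holds; since □(□s→s) at x, □s→s at y, so s at y, i.e. Ryy.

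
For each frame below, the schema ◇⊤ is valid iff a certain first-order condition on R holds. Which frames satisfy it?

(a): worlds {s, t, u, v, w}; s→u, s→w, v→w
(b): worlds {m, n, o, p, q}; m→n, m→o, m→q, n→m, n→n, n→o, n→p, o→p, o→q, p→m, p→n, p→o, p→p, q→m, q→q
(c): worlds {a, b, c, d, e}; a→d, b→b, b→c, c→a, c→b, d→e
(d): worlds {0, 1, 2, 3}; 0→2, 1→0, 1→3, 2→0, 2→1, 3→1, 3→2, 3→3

(b), (d)

Frame correspondent (Sahlqvist): ∀x ∃y Rxy — i.e. seriality.
(a): fails — world t has no successor.
(b): holds.
(c): fails — world e has no successor.
(d): holds.
Valid on: (b), (d).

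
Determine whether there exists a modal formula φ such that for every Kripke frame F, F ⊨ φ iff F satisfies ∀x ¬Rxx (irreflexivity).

If a class were modally definable it would be closed under surjective bounded morphisms (Goldblatt–Thomason).
The 4-cycle (worlds 0,1,2,3 with 0→1→2→3→0) is irreflexive, and the map sending every world to a single reflexive point • is a surjective bounded morphism (forth: every edge maps to (•,•); back: every world has a successor). So any modal formula valid on the 4-cycle is also valid on the reflexive point, which is not irreflexive.
So the class is not modally definable.

Not definable by any modal formula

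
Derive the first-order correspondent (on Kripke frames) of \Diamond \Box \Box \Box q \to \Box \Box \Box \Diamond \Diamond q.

\forall x \forall y \forall z ((xRy \wedge x R^3 z) \to \exists w (y R^3 w \wedge z R^2 w))

This is a Sahlqvist (Geach-type) schema ◇^1□^3q → □^3◇^2q.
Minimal-valuation argument: fix x; take any y with xR^1y and any z with xR^3z. Set V(q) to the set of worlds R-reachable from y in exactly 3 steps. Then □^3q holds at y, so the antecedent holds at x; validity forces ◇^2q at z, giving a w with zR^2w and yR^3w.
First-order correspondent: \forall x \forall y \forall z ((xRy \wedge x R^3 z) \to \exists w (y R^3 w \wedge z R^2 w)).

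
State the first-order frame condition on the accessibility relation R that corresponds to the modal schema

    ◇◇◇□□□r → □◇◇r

∀x ∀y ∀z ((xR³y ∧ xRz) → ∃w (yR³w ∧ zR²w))

This is a Sahlqvist (Geach-type) schema ◇^3□^3r → □^1◇^2r.
First-order correspondent: ∀x ∀y ∀z ((xR³y ∧ xRz) → ∃w (yR³w ∧ zR²w)).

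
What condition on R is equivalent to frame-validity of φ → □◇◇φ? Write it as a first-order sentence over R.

This is a Sahlqvist (Geach-type) schema ◇^0□^0φ → □^1◇^2φ.
Minimal-valuation argument: fix x; take any y with xR^0y and any z with xR^1z. Set V(φ) to the set of worlds R-reachable from y in exactly 0 steps. Then □^0φ holds at y, so the antecedent holds at x; validity forces ◇^2φ at z, giving a w with zR^2w and yR^0w.
First-order correspondent: ∀x ∀z (xRz → ∃w (x = w ∧ zR²w)).

∀x ∀z (xRz → ∃w (x = w ∧ zR²w))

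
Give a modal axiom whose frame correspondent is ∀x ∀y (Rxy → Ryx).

The condition is symmetry. The B schema q → □◇q defines it.

q → □◇q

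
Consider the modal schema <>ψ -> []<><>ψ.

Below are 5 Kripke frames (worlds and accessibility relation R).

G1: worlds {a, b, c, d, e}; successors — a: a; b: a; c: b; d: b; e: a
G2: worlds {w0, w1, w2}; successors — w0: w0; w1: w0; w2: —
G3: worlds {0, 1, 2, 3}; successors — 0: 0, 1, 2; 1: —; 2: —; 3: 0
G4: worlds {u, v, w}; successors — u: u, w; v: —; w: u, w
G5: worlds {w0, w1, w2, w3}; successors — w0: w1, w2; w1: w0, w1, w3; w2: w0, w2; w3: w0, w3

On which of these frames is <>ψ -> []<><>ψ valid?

G2, G4, G5

This is the axiom for a generalized confluence (Geach) condition; its first-order frame correspondent is forall x forall y forall z ((xRy & xRz) -> exists w (y = w & z R^2 w)).
G1: fails — cRb, cRb but no w with b=w and bR²w.
G2: holds.
G3: fails — 0R0, 0R1 but no w with 0=w and 1R²w.
G4: holds.
G5: holds.
Valid on: G2, G4, G5.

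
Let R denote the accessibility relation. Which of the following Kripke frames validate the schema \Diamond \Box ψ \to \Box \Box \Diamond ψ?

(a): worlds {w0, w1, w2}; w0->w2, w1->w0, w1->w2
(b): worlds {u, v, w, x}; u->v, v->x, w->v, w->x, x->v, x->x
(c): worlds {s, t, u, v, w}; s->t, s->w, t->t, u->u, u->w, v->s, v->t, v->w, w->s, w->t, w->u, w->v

(b)

This is the axiom for a generalized confluence (Geach) condition; its first-order frame correspondent is \forall x \forall y \forall z ((xRy \wedge x R^2 z) \to \exists w (yRw \wedge zRw)).
(a): fails — w1Rw0, w1R²w2 but no w with w0Rw and w2Rw.
(b): satisfies the condition.
(c): fails — sRt, sR²u but no w* with tRw* and uRw*.
Valid on: (b).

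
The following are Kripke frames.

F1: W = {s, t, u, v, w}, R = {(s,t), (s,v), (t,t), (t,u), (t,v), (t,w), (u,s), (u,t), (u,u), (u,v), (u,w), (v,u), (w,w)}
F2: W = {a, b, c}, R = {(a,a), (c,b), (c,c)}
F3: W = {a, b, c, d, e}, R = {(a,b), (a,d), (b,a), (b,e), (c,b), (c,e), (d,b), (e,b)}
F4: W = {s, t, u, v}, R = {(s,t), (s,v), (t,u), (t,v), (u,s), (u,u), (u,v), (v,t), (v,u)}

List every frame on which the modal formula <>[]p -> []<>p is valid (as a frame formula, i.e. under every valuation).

F4

Frame correspondent (Sahlqvist): forall x forall y forall z (Rxy & Rxz -> exists w (Ryw & Rzw)) — i.e. convergence.
F1: fails — Rtv and Rtw but v and w have no common successor.
F2: fails — Rcc and Rcb but c and b have no common successor.
F3: fails — Rab and Rad but b and d have no common successor.
F4: holds.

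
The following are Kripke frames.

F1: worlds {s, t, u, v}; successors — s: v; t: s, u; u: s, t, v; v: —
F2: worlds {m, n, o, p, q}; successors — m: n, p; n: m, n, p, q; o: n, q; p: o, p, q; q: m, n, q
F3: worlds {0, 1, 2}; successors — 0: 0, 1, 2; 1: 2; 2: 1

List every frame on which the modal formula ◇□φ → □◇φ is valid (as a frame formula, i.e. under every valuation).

F2

Frame correspondent (Sahlqvist): ∀x ∀y ∀z (Rxy ∧ Rxz → ∃w (Ryw ∧ Rzw)) — i.e. convergence.
F1: fails — Rsv and Rsv but v and v have no common successor.
F2: ✓.
F3: fails — R02 and R01 but 2 and 1 have no common successor.
Valid on: F2.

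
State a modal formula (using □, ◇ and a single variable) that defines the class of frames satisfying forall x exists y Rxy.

□p → ◇p

The condition is seriality. The D schema □p → ◇p defines it.
Suppose □p→◇p is valid. At any x set V(p)=W. Then □p at x, so ◇p at x, so x has a successor.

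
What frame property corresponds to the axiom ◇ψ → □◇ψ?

the Euclidean property: ∀x ∀y ∀z (Rxy ∧ Rxz → Ryz)

This is the 5 axiom.
It corresponds to the Euclidean property: ∀x ∀y ∀z (Rxy ∧ Rxz → Ryz).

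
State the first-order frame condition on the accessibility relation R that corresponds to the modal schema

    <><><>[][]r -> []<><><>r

This is a Sahlqvist (Geach-type) schema ◇^3□^2r → □^1◇^3r.
Minimal-valuation argument: fix x; take any y with xR^3y and any z with xR^1z. Set V(r) to the set of worlds R-reachable from y in exactly 2 steps. Then □^2r holds at y, so the antecedent holds at x; validity forces ◇^3r at z, giving a w with zR^3w and yR^2w.
First-order correspondent: forall x forall y forall z ((x R^3 y & xRz) -> exists w (y R^2 w & z R^3 w)).

forall x forall y forall z ((x R^3 y & xRz) -> exists w (y R^2 w & z R^3 w))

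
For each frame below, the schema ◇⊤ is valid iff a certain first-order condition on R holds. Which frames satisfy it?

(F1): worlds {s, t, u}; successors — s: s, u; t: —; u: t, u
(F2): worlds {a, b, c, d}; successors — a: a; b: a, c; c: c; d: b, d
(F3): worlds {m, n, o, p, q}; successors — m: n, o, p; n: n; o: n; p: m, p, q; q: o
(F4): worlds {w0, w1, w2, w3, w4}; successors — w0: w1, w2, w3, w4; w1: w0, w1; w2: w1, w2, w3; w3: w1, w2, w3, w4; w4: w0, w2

Frame correspondent (Sahlqvist): ∀x ∃y Rxy — i.e. seriality.
(F1): fails — world t has no successor.
(F2): ✓.
(F3): ✓.
(F4): ✓.

(F2), (F3), (F4)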